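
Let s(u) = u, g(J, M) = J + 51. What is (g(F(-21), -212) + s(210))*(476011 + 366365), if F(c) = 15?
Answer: 232495776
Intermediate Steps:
g(J, M) = 51 + J
(g(F(-21), -212) + s(210))*(476011 + 366365) = ((51 + 15) + 210)*(476011 + 366365) = (66 + 210)*842376 = 276*842376 = 232495776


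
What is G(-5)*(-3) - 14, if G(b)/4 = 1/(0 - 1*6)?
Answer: -12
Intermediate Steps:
G(b) = -⅔ (G(b) = 4/(0 - 1*6) = 4/(0 - 6) = 4/(-6) = 4*(-⅙) = -⅔)
G(-5)*(-3) - 14 = -⅔*(-3) - 14 = 2 - 14 = -12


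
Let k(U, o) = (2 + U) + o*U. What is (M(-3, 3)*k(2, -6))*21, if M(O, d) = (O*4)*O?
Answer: -6048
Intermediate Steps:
M(O, d) = 4*O**2 (M(O, d) = (4*O)*O = 4*O**2)
k(U, o) = 2 + U + U*o (k(U, o) = (2 + U) + U*o = 2 + U + U*o)
(M(-3, 3)*k(2, -6))*21 = ((4*(-3)**2)*(2 + 2 + 2*(-6)))*21 = ((4*9)*(2 + 2 - 12))*21 = (36*(-8))*21 = -288*21 = -6048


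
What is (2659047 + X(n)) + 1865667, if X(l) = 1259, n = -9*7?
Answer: 4525973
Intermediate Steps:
n = -63
(2659047 + X(n)) + 1865667 = (2659047 + 1259) + 1865667 = 2660306 + 1865667 = 4525973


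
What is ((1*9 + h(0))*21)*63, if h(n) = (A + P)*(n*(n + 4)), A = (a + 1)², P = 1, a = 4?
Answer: 11907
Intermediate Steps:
A = 25 (A = (4 + 1)² = 5² = 25)
h(n) = 26*n*(4 + n) (h(n) = (25 + 1)*(n*(n + 4)) = 26*(n*(4 + n)) = 26*n*(4 + n))
((1*9 + h(0))*21)*63 = ((1*9 + 26*0*(4 + 0))*21)*63 = ((9 + 26*0*4)*21)*63 = ((9 + 0)*21)*63 = (9*21)*63 = 189*63 = 11907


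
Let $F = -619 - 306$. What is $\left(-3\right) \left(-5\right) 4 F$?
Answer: $-55500$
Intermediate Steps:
$F = -925$
$\left(-3\right) \left(-5\right) 4 F = \left(-3\right) \left(-5\right) 4 \left(-925\right) = 15 \cdot 4 \left(-925\right) = 60 \left(-925\right) = -55500$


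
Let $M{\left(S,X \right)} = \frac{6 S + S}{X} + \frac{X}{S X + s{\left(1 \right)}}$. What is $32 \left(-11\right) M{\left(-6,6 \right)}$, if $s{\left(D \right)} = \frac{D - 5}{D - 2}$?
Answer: $2530$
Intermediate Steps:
$s{\left(D \right)} = \frac{-5 + D}{-2 + D}$
$M{\left(S,X \right)} = \frac{X}{4 + S X} + \frac{7 S}{X}$ ($M{\left(S,X \right)} = \frac{6 S + S}{X} + \frac{X}{S X + \frac{-5 + 1}{-2 + 1}} = \frac{7 S}{X} + \frac{X}{S X + \frac{1}{-1} \left(-4\right)} = \frac{7 S}{X} + \frac{X}{S X - -4} = \frac{7 S}{X} + \frac{X}{S X + 4} = \frac{7 S}{X} + \frac{X}{4 + S X} = \frac{X}{4 + S X} + \frac{7 S}{X}$)
$32 \left(-11\right) M{\left(-6,6 \right)} = 32 \left(-11\right) \frac{6^{2} + 28 \left(-6\right) + 7 \cdot 6 \left(-6\right)^{2}}{6 \left(4 - 36\right)} = - 352 \frac{36 - 168 + 7 \cdot 6 \cdot 36}{6 \left(4 - 36\right)} = - 352 \frac{36 - 168 + 1512}{6 \left(-32\right)} = - 352 \cdot \frac{1}{6} \left(- \frac{1}{32}\right) 1380 = \left(-352\right) \left(- \frac{115}{16}\right) = 2530$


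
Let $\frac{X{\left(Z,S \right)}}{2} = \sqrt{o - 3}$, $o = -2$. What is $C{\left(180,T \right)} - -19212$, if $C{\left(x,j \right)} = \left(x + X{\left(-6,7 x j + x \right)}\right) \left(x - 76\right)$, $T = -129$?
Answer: $37932 + 208 i \sqrt{5} \approx 37932.0 + 465.1 i$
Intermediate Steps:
$X{\left(Z,S \right)} = 2 i \sqrt{5}$ ($X{\left(Z,S \right)} = 2 \sqrt{-2 - 3} = 2 \sqrt{-5} = 2 i \sqrt{5}$)
$C{\left(x,j \right)} = \left(-76 + x\right) \left(x + 2 i \sqrt{5}\right)$ ($C{\left(x,j \right)} = \left(x + 2 i \sqrt{5}\right) \left(x - 76\right) = \left(x + 2 i \sqrt{5}\right) \left(-76 + x\right) = \left(-76 + x\right) \left(x + 2 i \sqrt{5}\right)$)
$C{\left(180,T \right)} - -19212 = \left(180^{2} - 13680 - 152 i \sqrt{5} + 2 i 180 \sqrt{5}\right) - -19212 = \left(32400 - 13680 - 152 i \sqrt{5} + 360 i \sqrt{5}\right) + 19212 = \left(18720 + 208 i \sqrt{5}\right) + 19212 = 37932 + 208 i \sqrt{5}$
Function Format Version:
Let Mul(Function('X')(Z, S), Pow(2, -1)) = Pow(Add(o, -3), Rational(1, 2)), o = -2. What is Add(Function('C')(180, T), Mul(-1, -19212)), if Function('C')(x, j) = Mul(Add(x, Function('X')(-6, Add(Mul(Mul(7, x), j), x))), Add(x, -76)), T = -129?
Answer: Add(37932, Mul(208, I, Pow(5, Rational(1, 2)))) ≈ Add(37932., Mul(465.10, I))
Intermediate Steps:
Function('X')(Z, S) = Mul(2, I, Pow(5, Rational(1, 2))) (Function('X')(Z, S) = Mul(2, Pow(Add(-2, -3), Rational(1, 2))) = Mul(2, Pow(-5, Rational(1, 2))) = Mul(2, Mul(I, Pow(5, Rational(1, 2)))) = Mul(2, I, Pow(5, Rational(1, 2))))
Function('C')(x, j) = Mul(Add(-76, x), Add(x, Mul(2, I, Pow(5, Rational(1, 2))))) (Function('C')(x, j) = Mul(Add(x, Mul(2, I, Pow(5, Rational(1, 2)))), Add(x, -76)) = Mul(Add(x, Mul(2, I, Pow(5, Rational(1, 2)))), Add(-76, x)) = Mul(Add(-76, x), Add(x, Mul(2, I, Pow(5, Rational(1, 2))))))
Add(Function('C')(180, T), Mul(-1, -19212)) = Add(Add(Pow(180, 2), Mul(-76, 180), Mul(-152, I, Pow(5, Rational(1, 2))), Mul(2, I, 180, Pow(5, Rational(1, 2)))), Mul(-1, -19212)) = Add(Add(32400, -13680, Mul(-152, I, Pow(5, Rational(1, 2))), Mul(360, I, Pow(5, Rational(1, 2)))), 19212) = Add(Add(18720, Mul(208, I, Pow(5, Rational(1, 2)))), 19212) = Add(37932, Mul(208, I, Pow(5, Rational(1, 2))))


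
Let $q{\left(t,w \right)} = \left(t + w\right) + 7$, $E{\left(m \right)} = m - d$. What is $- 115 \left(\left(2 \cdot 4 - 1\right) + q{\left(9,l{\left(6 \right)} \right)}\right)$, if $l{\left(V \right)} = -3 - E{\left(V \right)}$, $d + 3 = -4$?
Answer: $-805$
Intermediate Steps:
$d = -7$ ($d = -3 - 4 = -7$)
$E{\left(m \right)} = 7 + m$ ($E{\left(m \right)} = m - -7 = m + 7 = 7 + m$)
$l{\left(V \right)} = -10 - V$ ($l{\left(V \right)} = -3 - \left(7 + V\right) = -10 - V$)
$q{\left(t,w \right)} = 7 + t + w$
$- 115 \left(\left(2 \cdot 4 - 1\right) + q{\left(9,l{\left(6 \right)} \right)}\right) = - 115 \left(\left(2 \cdot 4 - 1\right) + \left(7 + 9 - 16\right)\right) = - 115 \left(\left(8 - 1\right) + \left(7 + 9 - 16\right)\right) = - 115 \left(7 + \left(7 + 9 - 16\right)\right) = - 115 \left(7 + 0\right) = \left(-115\right) 7 = -805$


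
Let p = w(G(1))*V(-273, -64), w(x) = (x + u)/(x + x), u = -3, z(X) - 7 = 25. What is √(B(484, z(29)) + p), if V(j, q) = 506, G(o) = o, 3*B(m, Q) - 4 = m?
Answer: I*√3090/3 ≈ 18.529*I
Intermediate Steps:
z(X) = 32 (z(X) = 7 + 25 = 32)
B(m, Q) = 4/3 + m/3
w(x) = (-3 + x)/(2*x) (w(x) = (x - 3)/(x + x) = (-3 + x)/((2*x)) = (-3 + x)*(1/(2*x)) = (-3 + x)/(2*x))
p = -506 (p = ((½)*(-3 + 1)/1)*506 = ((½)*1*(-2))*506 = -1*506 = -506)
√(B(484, z(29)) + p) = √((4/3 + (⅓)*484) - 506) = √((4/3 + 484/3) - 506) = √(488/3 - 506) = √(-1030/3) = I*√3090/3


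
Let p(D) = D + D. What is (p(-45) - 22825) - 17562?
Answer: -40477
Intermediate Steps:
p(D) = 2*D
(p(-45) - 22825) - 17562 = (2*(-45) - 22825) - 17562 = (-90 - 22825) - 17562 = -22915 - 17562 = -40477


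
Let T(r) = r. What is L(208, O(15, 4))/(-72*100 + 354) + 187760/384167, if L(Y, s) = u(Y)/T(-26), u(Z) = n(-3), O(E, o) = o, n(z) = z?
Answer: 227342697/465171356 ≈ 0.48873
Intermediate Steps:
u(Z) = -3
L(Y, s) = 3/26 (L(Y, s) = -3/(-26) = -3*(-1/26) = 3/26)
L(208, O(15, 4))/(-72*100 + 354) + 187760/384167 = 3/(26*(-72*100 + 354)) + 187760/384167 = 3/(26*(-7200 + 354)) + 187760*(1/384167) = (3/26)/(-6846) + 187760/384167 = (3/26)*(-1/6846) + 187760/384167 = -1/59332 + 187760/384167 = 227342697/465171356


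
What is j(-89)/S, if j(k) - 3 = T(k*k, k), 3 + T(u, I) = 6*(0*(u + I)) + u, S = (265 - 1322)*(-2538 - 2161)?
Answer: 7921/4966843 ≈ 0.0015948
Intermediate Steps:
S = 4966843 (S = -1057*(-4699) = 4966843)
T(u, I) = -3 + u (T(u, I) = -3 + (6*(0*(u + I)) + u) = -3 + (6*(0*(I + u)) + u) = -3 + (6*0 + u) = -3 + (0 + u) = -3 + u)
j(k) = k² (j(k) = 3 + (-3 + k*k) = 3 + (-3 + k²) = k²)
j(-89)/S = (-89)²/4966843 = 7921*(1/4966843) = 7921/4966843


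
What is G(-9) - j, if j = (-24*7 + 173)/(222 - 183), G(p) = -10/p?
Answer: 115/117 ≈ 0.98291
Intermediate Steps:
j = 5/39 (j = (-168 + 173)/39 = 5*(1/39) = 5/39 ≈ 0.12821)
G(-9) - j = -10/(-9) - 1*5/39 = -10*(-⅑) - 5/39 = 10/9 - 5/39 = 115/117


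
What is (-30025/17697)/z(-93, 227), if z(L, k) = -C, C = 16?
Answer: 30025/283152 ≈ 0.10604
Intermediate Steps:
z(L, k) = -16 (z(L, k) = -1*16 = -16)
(-30025/17697)/z(-93, 227) = -30025/17697/(-16) = -30025*1/17697*(-1/16) = -30025/17697*(-1/16) = 30025/283152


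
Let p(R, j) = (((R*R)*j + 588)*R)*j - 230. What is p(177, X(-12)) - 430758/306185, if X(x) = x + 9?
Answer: 15185134111457/306185 ≈ 4.9595e+7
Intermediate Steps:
X(x) = 9 + x
p(R, j) = -230 + R*j*(588 + j*R²) (p(R, j) = ((R²*j + 588)*R)*j - 230 = ((j*R² + 588)*R)*j - 230 = ((588 + j*R²)*R)*j - 230 = (R*(588 + j*R²))*j - 230 = R*j*(588 + j*R²) - 230 = -230 + R*j*(588 + j*R²))
p(177, X(-12)) - 430758/306185 = (-230 + 177³*(9 - 12)² + 588*177*(9 - 12)) - 430758/306185 = (-230 + 5545233*(-3)² + 588*177*(-3)) - 430758/306185 = (-230 + 5545233*9 - 312228) - 1*430758/306185 = (-230 + 49907097 - 312228) - 430758/306185 = 49594639 - 430758/306185 = 15185134111457/306185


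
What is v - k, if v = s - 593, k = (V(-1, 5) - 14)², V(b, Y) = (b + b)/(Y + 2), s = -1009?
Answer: -88498/49 ≈ -1806.1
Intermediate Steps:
V(b, Y) = 2*b/(2 + Y) (V(b, Y) = (2*b)/(2 + Y) = 2*b/(2 + Y))
k = 10000/49 (k = (2*(-1)/(2 + 5) - 14)² = (2*(-1)/7 - 14)² = (2*(-1)*(⅐) - 14)² = (-2/7 - 14)² = (-100/7)² = 10000/49 ≈ 204.08)
v = -1602 (v = -1009 - 593 = -1602)
v - k = -1602 - 1*10000/49 = -1602 - 10000/49 = -88498/49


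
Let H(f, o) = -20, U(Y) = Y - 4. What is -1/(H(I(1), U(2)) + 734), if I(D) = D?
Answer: -1/714 ≈ -0.0014006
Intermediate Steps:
U(Y) = -4 + Y
-1/(H(I(1), U(2)) + 734) = -1/(-20 + 734) = -1/714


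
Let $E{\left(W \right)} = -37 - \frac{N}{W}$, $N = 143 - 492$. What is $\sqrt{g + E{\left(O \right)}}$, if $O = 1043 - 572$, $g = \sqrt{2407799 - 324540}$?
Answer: $\frac{\sqrt{-8043738 + 221841 \sqrt{2083259}}}{471} \approx 37.511$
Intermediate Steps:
$g = \sqrt{2083259} \approx 1443.3$
$N = -349$
$O = 471$ ($O = 1043 - 572 = 471$)
$E{\left(W \right)} = -37 + \frac{349}{W}$ ($E{\left(W \right)} = -37 - - \frac{349}{W} = -37 + \frac{349}{W}$)
$\sqrt{g + E{\left(O \right)}} = \sqrt{\sqrt{2083259} - \left(37 - \frac{349}{471}\right)} = \sqrt{\sqrt{2083259} + \left(-37 + 349 \cdot \frac{1}{471}\right)} = \sqrt{\sqrt{2083259} + \left(-37 + \frac{349}{471}\right)} = \sqrt{\sqrt{2083259} - \frac{17078}{471}} = \sqrt{- \frac{17078}{471} + \sqrt{2083259}}$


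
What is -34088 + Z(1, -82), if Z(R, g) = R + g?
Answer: -34169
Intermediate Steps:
-34088 + Z(1, -82) = -34088 + (1 - 82) = -34088 - 81 = -34169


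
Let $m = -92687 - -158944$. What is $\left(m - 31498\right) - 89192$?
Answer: $-54433$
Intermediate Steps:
$m = 66257$ ($m = -92687 + 158944 = 66257$)
$\left(m - 31498\right) - 89192 = \left(66257 - 31498\right) - 89192 = 34759 - 89192 = -54433$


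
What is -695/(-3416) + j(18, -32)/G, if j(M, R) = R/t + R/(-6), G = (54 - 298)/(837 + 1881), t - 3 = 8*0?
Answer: 203639/3416 ≈ 59.613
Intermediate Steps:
t = 3 (t = 3 + 8*0 = 3 + 0 = 3)
G = -122/1359 (G = -244/2718 = -244*1/2718 = -122/1359 ≈ -0.089772)
j(M, R) = R/6 (j(M, R) = R/3 + R/(-6) = R*(⅓) + R*(-⅙) = R/3 - R/6 = R/6)
-695/(-3416) + j(18, -32)/G = -695/(-3416) + ((⅙)*(-32))/(-122/1359) = -695*(-1/3416) - 16/3*(-1359/122) = 695/3416 + 3624/61 = 203639/3416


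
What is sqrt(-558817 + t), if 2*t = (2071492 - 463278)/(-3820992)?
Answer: I*sqrt(127480000315360413)/477624 ≈ 747.54*I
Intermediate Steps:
t = -804107/3820992 (t = ((2071492 - 463278)/(-3820992))/2 = (1608214*(-1/3820992))/2 = (1/2)*(-804107/1910496) = -804107/3820992 ≈ -0.21044)
sqrt(-558817 + t) = sqrt(-558817 - 804107/3820992) = sqrt(-2135236090571/3820992) = I*sqrt(127480000315360413)/477624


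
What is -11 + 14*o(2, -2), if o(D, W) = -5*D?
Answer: -151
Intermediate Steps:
-11 + 14*o(2, -2) = -11 + 14*(-5*2) = -11 + 14*(-10) = -11 - 140 = -151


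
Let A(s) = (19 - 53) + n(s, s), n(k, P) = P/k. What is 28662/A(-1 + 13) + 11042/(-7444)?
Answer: -35620719/40942 ≈ -870.03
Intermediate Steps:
A(s) = -33 (A(s) = (19 - 53) + s/s = -34 + 1 = -33)
28662/A(-1 + 13) + 11042/(-7444) = 28662/(-33) + 11042/(-7444) = 28662*(-1/33) + 11042*(-1/7444) = -9554/11 - 5521/3722 = -35620719/40942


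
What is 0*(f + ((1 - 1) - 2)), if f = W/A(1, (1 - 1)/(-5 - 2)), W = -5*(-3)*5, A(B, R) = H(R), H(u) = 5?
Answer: 0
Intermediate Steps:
A(B, R) = 5
W = 75 (W = 15*5 = 75)
f = 15 (f = 75/5 = 75*(⅕) = 15)
0*(f + ((1 - 1) - 2)) = 0*(15 + ((1 - 1) - 2)) = 0*(15 + (0 - 2)) = 0*(15 - 2) = 0*13 = 0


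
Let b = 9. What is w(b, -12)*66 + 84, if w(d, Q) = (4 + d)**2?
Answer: 11238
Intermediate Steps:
w(b, -12)*66 + 84 = (4 + 9)**2*66 + 84 = 13**2*66 + 84 = 169*66 + 84 = 11154 + 84 = 11238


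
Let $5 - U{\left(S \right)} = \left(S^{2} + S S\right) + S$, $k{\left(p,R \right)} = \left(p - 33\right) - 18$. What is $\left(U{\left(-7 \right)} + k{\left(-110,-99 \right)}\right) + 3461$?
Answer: $3214$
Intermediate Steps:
$k{\left(p,R \right)} = -51 + p$ ($k{\left(p,R \right)} = \left(-33 + p\right) - 18 = -51 + p$)
$U{\left(S \right)} = 5 - S - 2 S^{2}$ ($U{\left(S \right)} = 5 - \left(\left(S^{2} + S S\right) + S\right) = 5 - \left(\left(S^{2} + S^{2}\right) + S\right) = 5 - \left(2 S^{2} + S\right) = 5 - \left(S + 2 S^{2}\right) = 5 - S - 2 S^{2}$)
$\left(U{\left(-7 \right)} + k{\left(-110,-99 \right)}\right) + 3461 = \left(\left(5 - -7 - 2 \left(-7\right)^{2}\right) - 161\right) + 3461 = \left(\left(5 + 7 - 98\right) - 161\right) + 3461 = \left(-86 - 161\right) + 3461 = -247 + 3461 = 3214$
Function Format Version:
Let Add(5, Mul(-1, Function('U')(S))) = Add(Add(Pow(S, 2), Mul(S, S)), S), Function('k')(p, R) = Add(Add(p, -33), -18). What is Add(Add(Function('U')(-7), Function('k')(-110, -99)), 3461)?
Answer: 3214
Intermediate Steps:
Function('k')(p, R) = Add(-51, p) (Function('k')(p, R) = Add(Add(-33, p), -18) = Add(-51, p))
Function('U')(S) = Add(5, Mul(-1, S), Mul(-2, Pow(S, 2))) (Function('U')(S) = Add(5, Mul(-1, Add(Add(Pow(S, 2), Mul(S, S)), S))) = Add(5, Mul(-1, Add(Add(Pow(S, 2), Pow(S, 2)), S))) = Add(5, Mul(-1, Add(Mul(2, Pow(S, 2)), S))) = Add(5, Mul(-1, Add(S, Mul(2, Pow(S, 2))))) = Add(5, Add(Mul(-1, S), Mul(-2, Pow(S, 2)))) = Add(5, Mul(-1, S), Mul(-2, Pow(S, 2))))
Add(Add(Function('U')(-7), Function('k')(-110, -99)), 3461) = Add(Add(Add(5, Mul(-1, -7), Mul(-2, Pow(-7, 2))), Add(-51, -110)), 3461) = Add(Add(Add(5, 7, Mul(-2, 49)), -161), 3461) = Add(Add(Add(5, 7, -98), -161), 3461) = Add(Add(-86, -161), 3461) = Add(-247, 3461) = 3214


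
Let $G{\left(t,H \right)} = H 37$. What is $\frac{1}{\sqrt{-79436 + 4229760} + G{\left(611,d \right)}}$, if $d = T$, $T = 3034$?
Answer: $\frac{56129}{6298854120} - \frac{\sqrt{1037581}}{6298854120} \approx 8.7493 \cdot 10^{-6}$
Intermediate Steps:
$d = 3034$
$G{\left(t,H \right)} = 37 H$
$\frac{1}{\sqrt{-79436 + 4229760} + G{\left(611,d \right)}} = \frac{1}{\sqrt{-79436 + 4229760} + 37 \cdot 3034} = \frac{1}{\sqrt{4150324} + 112258} = \frac{1}{2 \sqrt{1037581} + 112258} = \frac{1}{112258 + 2 \sqrt{1037581}}$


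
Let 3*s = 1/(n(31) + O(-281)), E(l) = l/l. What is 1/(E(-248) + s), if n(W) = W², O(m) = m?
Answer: 2040/2041 ≈ 0.99951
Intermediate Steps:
E(l) = 1
s = 1/2040 (s = 1/(3*(31² - 281)) = 1/(3*(961 - 281)) = (⅓)/680 = (⅓)*(1/680) = 1/2040 ≈ 0.00049020)
1/(E(-248) + s) = 1/(1 + 1/2040) = 1/(2041/2040) = 2040/2041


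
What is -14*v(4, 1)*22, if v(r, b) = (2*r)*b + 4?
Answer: -3696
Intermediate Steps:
v(r, b) = 4 + 2*b*r (v(r, b) = 2*b*r + 4 = 4 + 2*b*r)
-14*v(4, 1)*22 = -14*(4 + 2*1*4)*22 = -14*(4 + 8)*22 = -14*12*22 = -168*22 = -3696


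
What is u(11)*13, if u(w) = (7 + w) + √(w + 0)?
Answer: 234 + 13*√11 ≈ 277.12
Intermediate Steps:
u(w) = 7 + w + √w (u(w) = (7 + w) + √w = 7 + w + √w)
u(11)*13 = (7 + 11 + √11)*13 = (18 + √11)*13 = 234 + 13*√11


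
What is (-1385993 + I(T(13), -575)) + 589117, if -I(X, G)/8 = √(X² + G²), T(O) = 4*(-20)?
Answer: -796876 - 40*√13481 ≈ -8.0152e+5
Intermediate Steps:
T(O) = -80
I(X, G) = -8*√(G² + X²) (I(X, G) = -8*√(X² + G²) = -8*√(G² + X²))
(-1385993 + I(T(13), -575)) + 589117 = (-1385993 - 8*√((-575)² + (-80)²)) + 589117 = (-1385993 - 8*√(330625 + 6400)) + 589117 = (-1385993 - 40*√13481) + 589117 = -796876 - 40*√13481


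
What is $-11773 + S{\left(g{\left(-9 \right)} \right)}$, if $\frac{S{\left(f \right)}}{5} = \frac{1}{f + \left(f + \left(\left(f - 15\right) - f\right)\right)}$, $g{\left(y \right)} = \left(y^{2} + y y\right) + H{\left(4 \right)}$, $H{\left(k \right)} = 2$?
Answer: $- \frac{3684944}{313} \approx -11773.0$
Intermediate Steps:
$g{\left(y \right)} = 2 + 2 y^{2}$ ($g{\left(y \right)} = \left(y^{2} + y y\right) + 2 = \left(y^{2} + y^{2}\right) + 2 = 2 y^{2} + 2 = 2 + 2 y^{2}$)
$S{\left(f \right)} = \frac{5}{-15 + 2 f}$ ($S{\left(f \right)} = \frac{5}{f + \left(f + \left(\left(f - 15\right) - f\right)\right)} = \frac{5}{f + \left(f + \left(\left(-15 + f\right) - f\right)\right)} = \frac{5}{f + \left(f - 15\right)} = \frac{5}{f + \left(-15 + f\right)} = \frac{5}{-15 + 2 f}$)
$-11773 + S{\left(g{\left(-9 \right)} \right)} = -11773 + \frac{5}{-15 + 2 \left(2 + 2 \left(-9\right)^{2}\right)} = -11773 + \frac{5}{-15 + 2 \left(2 + 2 \cdot 81\right)} = -11773 + \frac{5}{-15 + 2 \left(2 + 162\right)} = -11773 + \frac{5}{-15 + 2 \cdot 164} = -11773 + \frac{5}{-15 + 328} = -11773 + \frac{5}{313} = - \frac{3684944}{313}$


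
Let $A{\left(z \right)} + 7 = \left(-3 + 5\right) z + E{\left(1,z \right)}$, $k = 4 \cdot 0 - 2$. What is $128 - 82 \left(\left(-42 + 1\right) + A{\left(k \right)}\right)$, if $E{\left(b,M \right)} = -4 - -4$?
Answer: $4392$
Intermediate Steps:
$E{\left(b,M \right)} = 0$ ($E{\left(b,M \right)} = -4 + 4 = 0$)
$k = -2$ ($k = 0 - 2 = -2$)
$A{\left(z \right)} = -7 + 2 z$ ($A{\left(z \right)} = -7 + \left(\left(-3 + 5\right) z + 0\right) = -7 + \left(2 z + 0\right) = -7 + 2 z$)
$128 - 82 \left(\left(-42 + 1\right) + A{\left(k \right)}\right) = 128 - 82 \left(\left(-42 + 1\right) + \left(-7 + 2 \left(-2\right)\right)\right) = 128 - 82 \left(-41 - 11\right) = 128 - -4264 = 128 + 4264 = 4392$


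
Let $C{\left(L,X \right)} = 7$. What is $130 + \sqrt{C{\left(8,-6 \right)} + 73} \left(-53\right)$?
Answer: $130 - 212 \sqrt{5} \approx -344.05$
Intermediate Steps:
$130 + \sqrt{C{\left(8,-6 \right)} + 73} \left(-53\right) = 130 + \sqrt{7 + 73} \left(-53\right) = 130 + \sqrt{80} \left(-53\right) = 130 + 4 \sqrt{5} \left(-53\right) = 130 - 212 \sqrt{5}$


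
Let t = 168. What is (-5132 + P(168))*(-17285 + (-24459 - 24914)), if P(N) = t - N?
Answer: 342088856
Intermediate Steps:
P(N) = 168 - N
(-5132 + P(168))*(-17285 + (-24459 - 24914)) = (-5132 + (168 - 1*168))*(-17285 + (-24459 - 24914)) = (-5132 + (168 - 168))*(-17285 - 49373) = (-5132 + 0)*(-66658) = -5132*(-66658) = 342088856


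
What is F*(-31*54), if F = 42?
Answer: -70308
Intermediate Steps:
F*(-31*54) = 42*(-31*54) = 42*(-1674) = -70308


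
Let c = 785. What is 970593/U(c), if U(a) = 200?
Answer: 970593/200 ≈ 4853.0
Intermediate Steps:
970593/U(c) = 970593/200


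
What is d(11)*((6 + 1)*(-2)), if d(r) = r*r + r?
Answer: -1848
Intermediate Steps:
d(r) = r + r**2 (d(r) = r**2 + r = r + r**2)
d(11)*((6 + 1)*(-2)) = (11*(1 + 11))*((6 + 1)*(-2)) = (11*12)*(7*(-2)) = 132*(-14) = -1848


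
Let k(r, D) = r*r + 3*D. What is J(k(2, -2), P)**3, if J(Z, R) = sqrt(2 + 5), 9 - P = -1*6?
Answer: 7*sqrt(7) ≈ 18.520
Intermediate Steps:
k(r, D) = r**2 + 3*D
P = 15 (P = 9 - (-1)*6 = 9 - 1*(-6) = 9 + 6 = 15)
J(Z, R) = sqrt(7)
J(k(2, -2), P)**3 = (sqrt(7))**3 = 7*sqrt(7)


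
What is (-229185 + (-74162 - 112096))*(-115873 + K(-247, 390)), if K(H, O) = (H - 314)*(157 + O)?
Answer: 175624373820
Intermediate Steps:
K(H, O) = (-314 + H)*(157 + O)
(-229185 + (-74162 - 112096))*(-115873 + K(-247, 390)) = (-229185 + (-74162 - 112096))*(-115873 + (-49298 - 314*390 + 157*(-247) - 247*390)) = (-229185 - 186258)*(-115873 + (-49298 - 122460 - 38779 - 96330)) = -415443*(-115873 - 306867) = -415443*(-422740) = 175624373820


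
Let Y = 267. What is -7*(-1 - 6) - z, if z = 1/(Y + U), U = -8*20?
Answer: 5242/107 ≈ 48.991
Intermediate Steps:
U = -160
z = 1/107 (z = 1/(267 - 160) = 1/107 ≈ 0.0093458)
-7*(-1 - 6) - z = -7*(-1 - 6) - 1*1/107 = -7*(-7) - 1/107 = 49 - 1/107 = 5242/107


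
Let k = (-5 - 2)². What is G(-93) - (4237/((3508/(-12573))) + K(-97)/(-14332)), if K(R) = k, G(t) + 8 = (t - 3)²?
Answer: 76652442017/3142291 ≈ 24394.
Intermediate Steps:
G(t) = -8 + (-3 + t)² (G(t) = -8 + (t - 3)² = -8 + (-3 + t)²)
k = 49 (k = (-7)² = 49)
K(R) = 49
G(-93) - (4237/((3508/(-12573))) + K(-97)/(-14332)) = (-8 + (-3 - 93)²) - (4237/((3508/(-12573))) + 49/(-14332)) = (-8 + (-96)²) - (4237/((3508*(-1/12573))) + 49*(-1/14332)) = (-8 + 9216) - (4237/(-3508/12573) - 49/14332) = 9208 - (4237*(-12573/3508) - 49/14332) = 9208 - (-53271801/3508 - 49/14332) = 9208 - 1*(-47718226489/3142291) = 9208 + 47718226489/3142291 = 76652442017/3142291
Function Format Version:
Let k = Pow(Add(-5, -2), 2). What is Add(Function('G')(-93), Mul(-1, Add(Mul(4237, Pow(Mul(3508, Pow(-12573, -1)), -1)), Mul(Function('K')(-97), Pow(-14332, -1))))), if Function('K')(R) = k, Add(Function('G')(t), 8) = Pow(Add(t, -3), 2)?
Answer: Rational(76652442017, 3142291) ≈ 24394.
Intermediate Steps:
Function('G')(t) = Add(-8, Pow(Add(-3, t), 2)) (Function('G')(t) = Add(-8, Pow(Add(t, -3), 2)) = Add(-8, Pow(Add(-3, t), 2)))
k = 49 (k = Pow(-7, 2) = 49)
Function('K')(R) = 49
Add(Function('G')(-93), Mul(-1, Add(Mul(4237, Pow(Mul(3508, Pow(-12573, -1)), -1)), Mul(Function('K')(-97), Pow(-14332, -1))))) = Add(Add(-8, Pow(Add(-3, -93), 2)), Mul(-1, Add(Mul(4237, Pow(Mul(3508, Pow(-12573, -1)), -1)), Mul(49, Pow(-14332, -1))))) = Add(Add(-8, Pow(-96, 2)), Mul(-1, Add(Mul(4237, Pow(Mul(3508, Rational(-1, 12573)), -1)), Mul(49, Rational(-1, 14332))))) = Add(Add(-8, 9216), Mul(-1, Add(Mul(4237, Pow(Rational(-3508, 12573), -1)), Rational(-49, 14332)))) = Add(9208, Mul(-1, Add(Mul(4237, Rational(-12573, 3508)), Rational(-49, 14332)))) = Add(9208, Mul(-1, Add(Rational(-53271801, 3508), Rational(-49, 14332)))) = Add(9208, Mul(-1, Rational(-47718226489, 3142291))) = Add(9208, Rational(47718226489, 3142291)) = Rational(76652442017, 3142291)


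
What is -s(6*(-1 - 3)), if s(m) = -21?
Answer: 21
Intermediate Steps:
-s(6*(-1 - 3)) = -1*(-21) = 21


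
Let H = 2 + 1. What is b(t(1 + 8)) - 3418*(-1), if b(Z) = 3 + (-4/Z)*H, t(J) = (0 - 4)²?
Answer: 13681/4 ≈ 3420.3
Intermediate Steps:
t(J) = 16 (t(J) = (-4)² = 16)
H = 3
b(Z) = 3 - 12/Z (b(Z) = 3 - 4/Z*3 = 3 - 12/Z)
b(t(1 + 8)) - 3418*(-1) = (3 - 12/16) - 3418*(-1) = (3 - 12*1/16) - 1*(-3418) = (3 - ¾) + 3418 = 9/4 + 3418 = 13681/4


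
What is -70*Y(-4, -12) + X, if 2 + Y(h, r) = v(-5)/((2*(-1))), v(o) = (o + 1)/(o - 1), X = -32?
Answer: 394/3 ≈ 131.33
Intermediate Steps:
v(o) = (1 + o)/(-1 + o)
Y(h, r) = -7/3 (Y(h, r) = -2 + ((1 - 5)/(-1 - 5))/((2*(-1))) = -2 + (-4/(-6))/(-2) = -2 - ⅙*(-4)*(-½) = -2 + (⅔)*(-½) = -2 - ⅓ = -7/3)
-70*Y(-4, -12) + X = -70*(-7/3) - 32 = 490/3 - 32 = 394/3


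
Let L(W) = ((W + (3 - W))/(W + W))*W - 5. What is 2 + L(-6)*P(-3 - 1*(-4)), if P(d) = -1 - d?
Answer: 9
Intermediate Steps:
L(W) = -7/2 (L(W) = (3/((2*W)))*W - 5 = (3*(1/(2*W)))*W - 5 = (3/(2*W))*W - 5 = 3/2 - 5 = -7/2)
2 + L(-6)*P(-3 - 1*(-4)) = 2 - 7*(-1 - (-3 - 1*(-4)))/2 = 2 - 7*(-1 - (-3 + 4))/2 = 2 - 7*(-1 - 1*1)/2 = 2 - 7*(-1 - 1)/2 = 2 - 7/2*(-2) = 2 + 7 = 9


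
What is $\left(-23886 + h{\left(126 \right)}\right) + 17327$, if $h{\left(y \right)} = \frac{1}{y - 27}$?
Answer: $- \frac{649340}{99} \approx -6559.0$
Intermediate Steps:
$h{\left(y \right)} = \frac{1}{-27 + y}$
$\left(-23886 + h{\left(126 \right)}\right) + 17327 = \left(-23886 + \frac{1}{-27 + 126}\right) + 17327 = \left(-23886 + \frac{1}{99}\right) + 17327 = - \frac{2364713}{99} + 17327 = - \frac{649340}{99}$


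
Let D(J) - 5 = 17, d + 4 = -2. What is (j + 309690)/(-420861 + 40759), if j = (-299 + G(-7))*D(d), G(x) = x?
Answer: -151479/190051 ≈ -0.79704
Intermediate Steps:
d = -6 (d = -4 - 2 = -6)
D(J) = 22 (D(J) = 5 + 17 = 22)
j = -6732 (j = (-299 - 7)*22 = -306*22 = -6732)
(j + 309690)/(-420861 + 40759) = (-6732 + 309690)/(-420861 + 40759) = 302958/(-380102) = 302958*(-1/380102) = -151479/190051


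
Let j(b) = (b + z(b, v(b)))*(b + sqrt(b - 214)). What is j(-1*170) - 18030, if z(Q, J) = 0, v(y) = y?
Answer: 10870 - 1360*I*sqrt(6) ≈ 10870.0 - 3331.3*I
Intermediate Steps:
j(b) = b*(b + sqrt(-214 + b)) (j(b) = (b + 0)*(b + sqrt(b - 214)) = b*(b + sqrt(-214 + b)))
j(-1*170) - 18030 = (-1*170)*(-1*170 + sqrt(-214 - 1*170)) - 18030 = -170*(-170 + sqrt(-214 - 170)) - 18030 = -170*(-170 + sqrt(-384)) - 18030 = -170*(-170 + 8*I*sqrt(6)) - 18030 = (28900 - 1360*I*sqrt(6)) - 18030 = 10870 - 1360*I*sqrt(6)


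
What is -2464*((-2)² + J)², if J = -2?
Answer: -9856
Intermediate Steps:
-2464*((-2)² + J)² = -2464*((-2)² - 2)² = -2464*(4 - 2)² = -2464*2² = -2464*4 = -9856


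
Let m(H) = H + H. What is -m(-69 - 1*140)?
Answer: 418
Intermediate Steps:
m(H) = 2*H
-m(-69 - 1*140) = -2*(-69 - 1*140) = -2*(-69 - 140) = -2*(-209) = -1*(-418) = 418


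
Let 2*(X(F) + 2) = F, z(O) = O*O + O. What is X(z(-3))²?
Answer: 1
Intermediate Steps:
z(O) = O + O² (z(O) = O² + O = O + O²)
X(F) = -2 + F/2
X(z(-3))² = (-2 + (-3*(1 - 3))/2)² = (-2 + (-3*(-2))/2)² = (-2 + (½)*6)² = (-2 + 3)² = 1² = 1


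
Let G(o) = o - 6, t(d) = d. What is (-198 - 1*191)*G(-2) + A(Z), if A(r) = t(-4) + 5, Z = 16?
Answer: 3113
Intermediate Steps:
A(r) = 1 (A(r) = -4 + 5 = 1)
G(o) = -6 + o
(-198 - 1*191)*G(-2) + A(Z) = (-198 - 1*191)*(-6 - 2) + 1 = (-198 - 191)*(-8) + 1 = -389*(-8) + 1 = 3112 + 1 = 3113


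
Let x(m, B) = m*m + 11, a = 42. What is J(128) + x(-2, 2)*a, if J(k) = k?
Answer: 758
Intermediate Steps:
x(m, B) = 11 + m**2 (x(m, B) = m**2 + 11 = 11 + m**2)
J(128) + x(-2, 2)*a = 128 + (11 + (-2)**2)*42 = 128 + (11 + 4)*42 = 128 + 15*42 = 128 + 630 = 758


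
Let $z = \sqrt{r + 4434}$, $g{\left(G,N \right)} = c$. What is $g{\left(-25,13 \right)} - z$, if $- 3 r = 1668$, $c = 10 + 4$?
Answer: $14 - \sqrt{3878} \approx -48.274$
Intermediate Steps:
$c = 14$
$r = -556$ ($r = \left(- \frac{1}{3}\right) 1668 = -556$)
$g{\left(G,N \right)} = 14$
$z = \sqrt{3878}$ ($z = \sqrt{-556 + 4434} = \sqrt{3878} \approx 62.274$)
$g{\left(-25,13 \right)} - z = 14 - \sqrt{3878}$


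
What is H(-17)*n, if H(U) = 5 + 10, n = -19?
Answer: -285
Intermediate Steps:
H(U) = 15
H(-17)*n = 15*(-19) = -285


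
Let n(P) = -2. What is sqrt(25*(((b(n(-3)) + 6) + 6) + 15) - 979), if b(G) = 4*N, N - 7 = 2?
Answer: 2*sqrt(149) ≈ 24.413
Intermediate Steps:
N = 9 (N = 7 + 2 = 9)
b(G) = 36 (b(G) = 4*9 = 36)
sqrt(25*(((b(n(-3)) + 6) + 6) + 15) - 979) = sqrt(25*(((36 + 6) + 6) + 15) - 979) = sqrt(25*((42 + 6) + 15) - 979) = sqrt(25*(48 + 15) - 979) = sqrt(25*63 - 979) = sqrt(1575 - 979) = sqrt(596) = 2*sqrt(149)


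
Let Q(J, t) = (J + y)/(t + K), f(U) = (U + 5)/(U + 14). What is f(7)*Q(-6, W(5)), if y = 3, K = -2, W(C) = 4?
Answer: -6/7 ≈ -0.85714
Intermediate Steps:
f(U) = (5 + U)/(14 + U)
Q(J, t) = (3 + J)/(-2 + t) (Q(J, t) = (J + 3)/(t - 2) = (3 + J)/(-2 + t))
f(7)*Q(-6, W(5)) = ((5 + 7)/(14 + 7))*((3 - 6)/(-2 + 4)) = (12/21)*(-3/2) = ((1/21)*12)*((½)*(-3)) = (4/7)*(-3/2) = -6/7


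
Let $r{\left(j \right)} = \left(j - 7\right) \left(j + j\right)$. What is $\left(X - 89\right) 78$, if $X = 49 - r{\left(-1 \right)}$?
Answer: $-4368$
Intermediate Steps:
$r{\left(j \right)} = 2 j \left(-7 + j\right)$ ($r{\left(j \right)} = \left(-7 + j\right) 2 j = 2 j \left(-7 + j\right)$)
$X = 33$ ($X = 49 - 2 \left(-1\right) \left(-7 - 1\right) = 49 - 2 \left(-1\right) \left(-8\right) = 49 - 16 = 33$)
$\left(X - 89\right) 78 = \left(33 - 89\right) 78 = \left(-56\right) 78 = -4368$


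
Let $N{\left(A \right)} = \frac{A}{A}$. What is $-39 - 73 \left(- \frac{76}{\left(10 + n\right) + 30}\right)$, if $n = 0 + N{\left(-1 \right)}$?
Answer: $\frac{3949}{41} \approx 96.317$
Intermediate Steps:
$N{\left(A \right)} = 1$
$n = 1$ ($n = 0 + 1 = 1$)
$-39 - 73 \left(- \frac{76}{\left(10 + n\right) + 30}\right) = -39 - 73 \left(- \frac{76}{\left(10 + 1\right) + 30}\right) = -39 - 73 \left(- \frac{76}{11 + 30}\right) = -39 - 73 \left(- \frac{76}{41}\right) = -39 - 73 \left(\left(-76\right) \frac{1}{41}\right) = -39 - - \frac{5548}{41} = -39 + \frac{5548}{41} = \frac{3949}{41}$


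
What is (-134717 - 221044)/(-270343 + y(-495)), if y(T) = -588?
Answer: 355761/270931 ≈ 1.3131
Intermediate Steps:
(-134717 - 221044)/(-270343 + y(-495)) = (-134717 - 221044)/(-270343 - 588) = -355761/(-270931) = -355761*(-1/270931) = 355761/270931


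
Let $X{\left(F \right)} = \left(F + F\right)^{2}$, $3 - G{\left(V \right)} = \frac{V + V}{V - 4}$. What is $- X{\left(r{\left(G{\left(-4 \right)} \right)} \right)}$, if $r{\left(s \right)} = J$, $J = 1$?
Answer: $-4$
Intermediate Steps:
$G{\left(V \right)} = 3 - \frac{2 V}{-4 + V}$ ($G{\left(V \right)} = 3 - \frac{V + V}{V - 4} = 3 - \frac{2 V}{-4 + V}$)
$r{\left(s \right)} = 1$
$X{\left(F \right)} = 4 F^{2}$ ($X{\left(F \right)} = \left(2 F\right)^{2} = 4 F^{2}$)
$- X{\left(r{\left(G{\left(-4 \right)} \right)} \right)} = - 4 \cdot 1^{2} = - 4 \cdot 1 = \left(-1\right) 4 = -4$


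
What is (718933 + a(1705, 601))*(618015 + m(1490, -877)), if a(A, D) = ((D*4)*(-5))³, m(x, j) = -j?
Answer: -1074801074934053764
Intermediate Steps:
a(A, D) = -8000*D³ (a(A, D) = ((4*D)*(-5))³ = (-20*D)³ = -8000*D³)
(718933 + a(1705, 601))*(618015 + m(1490, -877)) = (718933 - 8000*601³)*(618015 - 1*(-877)) = (718933 - 8000*217081801)*(618015 + 877) = (718933 - 1736654408000)*618892 = -1736653689067*618892 = -1074801074934053764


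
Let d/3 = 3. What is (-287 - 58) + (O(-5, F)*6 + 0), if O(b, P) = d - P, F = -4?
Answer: -267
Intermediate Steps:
d = 9 (d = 3*3 = 9)
O(b, P) = 9 - P
(-287 - 58) + (O(-5, F)*6 + 0) = (-287 - 58) + ((9 - 1*(-4))*6 + 0) = -345 + ((9 + 4)*6 + 0) = -345 + (13*6 + 0) = -345 + (78 + 0) = -345 + 78 = -267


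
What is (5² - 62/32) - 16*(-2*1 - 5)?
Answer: 2161/16 ≈ 135.06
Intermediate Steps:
(5² - 62/32) - 16*(-2*1 - 5) = (25 - 62*1/32) - 16*(-2 - 5) = (25 - 31/16) - 16*(-7) = 369/16 + 112 = 2161/16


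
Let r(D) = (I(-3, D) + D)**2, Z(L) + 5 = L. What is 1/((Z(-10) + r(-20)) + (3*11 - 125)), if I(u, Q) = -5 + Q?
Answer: 1/1918 ≈ 0.00052138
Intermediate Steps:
Z(L) = -5 + L
r(D) = (-5 + 2*D)**2 (r(D) = ((-5 + D) + D)**2 = (-5 + 2*D)**2)
1/((Z(-10) + r(-20)) + (3*11 - 125)) = 1/(((-5 - 10) + (-5 + 2*(-20))**2) + (3*11 - 125)) = 1/((-15 + (-5 - 40)**2) + (33 - 125)) = 1/((-15 + (-45)**2) - 92) = 1/((-15 + 2025) - 92) = 1/(2010 - 92) = 1/1918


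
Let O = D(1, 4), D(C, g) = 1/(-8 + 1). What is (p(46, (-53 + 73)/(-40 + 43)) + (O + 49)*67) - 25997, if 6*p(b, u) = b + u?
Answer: -1431032/63 ≈ -22715.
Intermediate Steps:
D(C, g) = -1/7 (D(C, g) = 1/(-7) = -1/7)
O = -1/7 ≈ -0.14286
p(b, u) = b/6 + u/6 (p(b, u) = (b + u)/6 = b/6 + u/6)
(p(46, (-53 + 73)/(-40 + 43)) + (O + 49)*67) - 25997 = (((1/6)*46 + ((-53 + 73)/(-40 + 43))/6) + (-1/7 + 49)*67) - 25997 = ((23/3 + (20/3)/6) + (342/7)*67) - 25997 = ((23/3 + (20*(1/3))/6) + 22914/7) - 25997 = ((23/3 + (1/6)*(20/3)) + 22914/7) - 25997 = ((23/3 + 10/9) + 22914/7) - 25997 = (79/9 + 22914/7) - 25997 = 206779/63 - 25997 = -1431032/63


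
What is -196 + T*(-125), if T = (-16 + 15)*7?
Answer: 679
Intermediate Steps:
T = -7 (T = -1*7 = -7)
-196 + T*(-125) = -196 - 7*(-125) = -196 + 875 = 679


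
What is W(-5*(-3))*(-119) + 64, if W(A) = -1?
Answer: 183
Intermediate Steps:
W(-5*(-3))*(-119) + 64 = -1*(-119) + 64 = 119 + 64 = 183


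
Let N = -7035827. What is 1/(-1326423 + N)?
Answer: -1/8362250 ≈ -1.1959e-7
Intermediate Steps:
1/(-1326423 + N) = 1/(-1326423 - 7035827) = 1/(-8362250) = -1/8362250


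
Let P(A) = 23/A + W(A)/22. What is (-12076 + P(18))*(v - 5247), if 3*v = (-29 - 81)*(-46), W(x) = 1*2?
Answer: 2321444467/54 ≈ 4.2990e+7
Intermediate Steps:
W(x) = 2
P(A) = 1/11 + 23/A (P(A) = 23/A + 2/22 = 23/A + 2*(1/22) = 23/A + 1/11 = 1/11 + 23/A)
v = 5060/3 (v = ((-29 - 81)*(-46))/3 = (-110*(-46))/3 = (1/3)*5060 = 5060/3 ≈ 1686.7)
(-12076 + P(18))*(v - 5247) = (-12076 + (1/11)*(253 + 18)/18)*(5060/3 - 5247) = (-12076 + (1/11)*(1/18)*271)*(-10681/3) = (-12076 + 271/198)*(-10681/3) = -2390777/198*(-10681/3) = 2321444467/54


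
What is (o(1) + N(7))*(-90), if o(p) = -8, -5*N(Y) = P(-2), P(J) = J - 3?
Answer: 630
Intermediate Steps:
P(J) = -3 + J
N(Y) = 1 (N(Y) = -(-3 - 2)/5 = -⅕*(-5) = 1)
(o(1) + N(7))*(-90) = (-8 + 1)*(-90) = -7*(-90) = 630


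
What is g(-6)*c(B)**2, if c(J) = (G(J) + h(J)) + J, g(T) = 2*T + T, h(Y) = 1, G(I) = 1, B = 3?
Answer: -450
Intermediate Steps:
g(T) = 3*T
c(J) = 2 + J (c(J) = (1 + 1) + J = 2 + J)
g(-6)*c(B)**2 = (3*(-6))*(2 + 3)**2 = -18*5**2 = -18*25 = -450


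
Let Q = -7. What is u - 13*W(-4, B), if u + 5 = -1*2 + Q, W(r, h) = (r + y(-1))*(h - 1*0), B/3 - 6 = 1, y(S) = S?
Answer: 1351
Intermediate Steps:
B = 21 (B = 18 + 3*1 = 18 + 3 = 21)
W(r, h) = h*(-1 + r) (W(r, h) = (r - 1)*(h - 1*0) = (-1 + r)*(h + 0) = (-1 + r)*h = h*(-1 + r))
u = -14 (u = -5 + (-1*2 - 7) = -5 + (-2 - 7) = -5 - 9 = -14)
u - 13*W(-4, B) = -14 - 273*(-1 - 4) = -14 - 273*(-5) = -14 - 13*(-105) = -14 + 1365 = 1351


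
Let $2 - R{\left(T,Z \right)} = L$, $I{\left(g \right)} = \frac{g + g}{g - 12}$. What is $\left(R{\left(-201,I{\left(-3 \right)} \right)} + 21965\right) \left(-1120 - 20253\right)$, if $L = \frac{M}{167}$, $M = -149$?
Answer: $- \frac{78409799974}{167} \approx -4.6952 \cdot 10^{8}$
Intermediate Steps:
$L = - \frac{149}{167} \approx -0.89222$
$I{\left(g \right)} = \frac{2 g}{-12 + g}$
$R{\left(T,Z \right)} = \frac{483}{167}$ ($R{\left(T,Z \right)} = 2 - - \frac{149}{167} = 2 + \frac{149}{167} = \frac{483}{167}$)
$\left(R{\left(-201,I{\left(-3 \right)} \right)} + 21965\right) \left(-1120 - 20253\right) = \left(\frac{483}{167} + 21965\right) \left(-1120 - 20253\right) = \frac{3668638}{167} \left(-21373\right) = - \frac{78409799974}{167}$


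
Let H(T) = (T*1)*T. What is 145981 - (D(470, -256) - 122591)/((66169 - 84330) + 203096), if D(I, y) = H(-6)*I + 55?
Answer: 26997101851/184935 ≈ 1.4598e+5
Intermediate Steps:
H(T) = T² (H(T) = T*T = T²)
D(I, y) = 55 + 36*I (D(I, y) = (-6)²*I + 55 = 36*I + 55 = 55 + 36*I)
145981 - (D(470, -256) - 122591)/((66169 - 84330) + 203096) = 145981 - ((55 + 36*470) - 122591)/((66169 - 84330) + 203096) = 145981 - ((55 + 16920) - 122591)/(-18161 + 203096) = 145981 - (16975 - 122591)/184935 = 145981 - (-105616)/184935 = 145981 - 1*(-105616/184935) = 145981 + 105616/184935 = 26997101851/184935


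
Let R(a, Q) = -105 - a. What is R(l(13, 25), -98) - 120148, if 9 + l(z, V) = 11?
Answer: -120255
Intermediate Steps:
l(z, V) = 2 (l(z, V) = -9 + 11 = 2)
R(l(13, 25), -98) - 120148 = (-105 - 1*2) - 120148 = (-105 - 2) - 120148 = -107 - 120148 = -120255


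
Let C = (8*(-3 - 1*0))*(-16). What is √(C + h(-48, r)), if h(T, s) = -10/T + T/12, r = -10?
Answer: 5*√2190/12 ≈ 19.499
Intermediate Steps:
h(T, s) = -10/T + T/12 (h(T, s) = -10/T + T*(1/12) = -10/T + T/12)
C = 384 (C = (8*(-3 + 0))*(-16) = (8*(-3))*(-16) = -24*(-16) = 384)
√(C + h(-48, r)) = √(384 + (-10/(-48) + (1/12)*(-48))) = √(384 + (-10*(-1/48) - 4)) = √(384 + (5/24 - 4)) = √(384 - 91/24) = √(9125/24) = 5*√2190/12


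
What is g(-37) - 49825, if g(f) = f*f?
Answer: -48456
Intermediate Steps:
g(f) = f²
g(-37) - 49825 = (-37)² - 49825 = 1369 - 49825 = -48456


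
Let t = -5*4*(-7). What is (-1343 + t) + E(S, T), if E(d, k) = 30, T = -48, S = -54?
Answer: -1173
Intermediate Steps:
t = 140 (t = -20*(-7) = 140)
(-1343 + t) + E(S, T) = (-1343 + 140) + 30 = -1203 + 30 = -1173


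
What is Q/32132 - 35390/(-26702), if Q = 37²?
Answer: 586853259/428994332 ≈ 1.3680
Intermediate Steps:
Q = 1369
Q/32132 - 35390/(-26702) = 1369/32132 - 35390/(-26702) = 1369*(1/32132) - 35390*(-1/26702) = 1369/32132 + 17695/13351 = 586853259/428994332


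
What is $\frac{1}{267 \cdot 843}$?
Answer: $\frac{1}{225081} \approx 4.4428 \cdot 10^{-6}$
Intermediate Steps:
$\frac{1}{267 \cdot 843} = \frac{1}{225081}$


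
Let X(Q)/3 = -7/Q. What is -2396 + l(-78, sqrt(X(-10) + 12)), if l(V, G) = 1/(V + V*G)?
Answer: -12241159/5109 - sqrt(1410)/10218 ≈ -2396.0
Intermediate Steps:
X(Q) = -21/Q (X(Q) = 3*(-7/Q) = -21/Q)
l(V, G) = 1/(V + G*V)
-2396 + l(-78, sqrt(X(-10) + 12)) = -2396 + 1/((-78)*(1 + sqrt(-21/(-10) + 12))) = -2396 - 1/(78*(1 + sqrt(-21*(-1/10) + 12))) = -2396 - 1/(78*(1 + sqrt(21/10 + 12))) = -2396 - 1/(78*(1 + sqrt(141/10))) = -2396 - 1/(78*(1 + sqrt(1410)/10))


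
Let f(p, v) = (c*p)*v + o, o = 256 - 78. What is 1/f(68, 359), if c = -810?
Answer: -1/19773542 ≈ -5.0573e-8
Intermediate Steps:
o = 178
f(p, v) = 178 - 810*p*v (f(p, v) = (-810*p)*v + 178 = -810*p*v + 178 = 178 - 810*p*v)
1/f(68, 359) = 1/(178 - 810*68*359) = 1/(178 - 19773720) = 1/(-19773542) = -1/19773542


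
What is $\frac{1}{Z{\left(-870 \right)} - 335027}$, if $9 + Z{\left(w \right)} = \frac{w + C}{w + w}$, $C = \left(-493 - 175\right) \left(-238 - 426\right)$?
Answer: $- \frac{870}{291702661} \approx -2.9825 \cdot 10^{-6}$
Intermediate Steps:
$C = 443552$ ($C = \left(-668\right) \left(-664\right) = 443552$)
$Z{\left(w \right)} = -9 + \frac{443552 + w}{2 w}$ ($Z{\left(w \right)} = -9 + \frac{w + 443552}{w + w} = -9 + \frac{443552 + w}{2 w}$)
$\frac{1}{Z{\left(-870 \right)} - 335027} = \frac{1}{\left(- \frac{17}{2} + \frac{221776}{-870}\right) - 335027} = \frac{1}{\left(- \frac{17}{2} + 221776 \left(- \frac{1}{870}\right)\right) - 335027} = \frac{1}{\left(- \frac{17}{2} - \frac{110888}{435}\right) - 335027} = \frac{1}{- \frac{229171}{870} - 335027} = \frac{1}{- \frac{291702661}{870}} = - \frac{870}{291702661}$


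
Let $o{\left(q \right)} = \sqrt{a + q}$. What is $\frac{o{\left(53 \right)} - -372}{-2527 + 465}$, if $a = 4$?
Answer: $- \frac{186}{1031} - \frac{\sqrt{57}}{2062} \approx -0.18407$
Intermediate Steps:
$o{\left(q \right)} = \sqrt{4 + q}$
$\frac{o{\left(53 \right)} - -372}{-2527 + 465} = \frac{\sqrt{4 + 53} - -372}{-2527 + 465} = \frac{\sqrt{57} + \left(-57 + 429\right)}{-2062} = \left(\sqrt{57} + 372\right) \left(- \frac{1}{2062}\right) = \left(372 + \sqrt{57}\right) \left(- \frac{1}{2062}\right) = - \frac{186}{1031} - \frac{\sqrt{57}}{2062}$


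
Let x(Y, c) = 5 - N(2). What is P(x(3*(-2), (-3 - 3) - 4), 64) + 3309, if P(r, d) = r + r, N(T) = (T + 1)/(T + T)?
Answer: 6635/2 ≈ 3317.5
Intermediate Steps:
N(T) = (1 + T)/(2*T) (N(T) = (1 + T)/((2*T)) = (1 + T)*(1/(2*T)) = (1 + T)/(2*T))
x(Y, c) = 17/4 (x(Y, c) = 5 - (1 + 2)/(2*2) = 5 - 3/(2*2) = 5 - 1*¾ = 5 - ¾ = 17/4)
P(r, d) = 2*r
P(x(3*(-2), (-3 - 3) - 4), 64) + 3309 = 2*(17/4) + 3309 = 17/2 + 3309 = 6635/2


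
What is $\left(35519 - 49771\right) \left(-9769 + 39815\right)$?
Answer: $-428215592$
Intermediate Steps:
$\left(35519 - 49771\right) \left(-9769 + 39815\right) = \left(-14252\right) 30046 = -428215592$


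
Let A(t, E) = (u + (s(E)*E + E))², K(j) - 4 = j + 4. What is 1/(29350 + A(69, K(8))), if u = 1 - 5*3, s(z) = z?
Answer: 1/95914 ≈ 1.0426e-5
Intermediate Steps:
K(j) = 8 + j (K(j) = 4 + (j + 4) = 4 + (4 + j) = 8 + j)
u = -14 (u = 1 - 15 = -14)
A(t, E) = (-14 + E + E²)² (A(t, E) = (-14 + (E*E + E))² = (-14 + (E² + E))² = (-14 + (E + E²))² = (-14 + E + E²)²)
1/(29350 + A(69, K(8))) = 1/(29350 + (-14 + (8 + 8) + (8 + 8)²)²) = 1/(29350 + (-14 + 16 + 16²)²) = 1/(29350 + (-14 + 16 + 256)²) = 1/(29350 + 258²) = 1/(29350 + 66564) = 1/95914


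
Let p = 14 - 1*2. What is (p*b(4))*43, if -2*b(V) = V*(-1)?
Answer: 1032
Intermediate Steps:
b(V) = V/2 (b(V) = -V*(-1)/2 = -(-1)*V/2 = V/2)
p = 12 (p = 14 - 2 = 12)
(p*b(4))*43 = (12*((½)*4))*43 = (12*2)*43 = 24*43 = 1032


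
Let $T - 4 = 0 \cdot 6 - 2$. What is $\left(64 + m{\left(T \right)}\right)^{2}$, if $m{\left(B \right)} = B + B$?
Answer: $4624$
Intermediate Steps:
$T = 2$ ($T = 4 + \left(0 \cdot 6 - 2\right) = 4 + \left(0 - 2\right) = 4 - 2 = 2$)
$m{\left(B \right)} = 2 B$
$\left(64 + m{\left(T \right)}\right)^{2} = \left(64 + 2 \cdot 2\right)^{2} = \left(64 + 4\right)^{2} = 68^{2} = 4624$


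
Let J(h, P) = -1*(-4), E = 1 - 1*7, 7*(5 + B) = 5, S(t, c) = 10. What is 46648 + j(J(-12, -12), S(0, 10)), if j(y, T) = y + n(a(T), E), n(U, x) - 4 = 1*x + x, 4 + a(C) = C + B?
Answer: 46644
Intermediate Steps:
B = -30/7 (B = -5 + (⅐)*5 = -5 + 5/7 = -30/7 ≈ -4.2857)
a(C) = -58/7 + C (a(C) = -4 + (C - 30/7) = -4 + (-30/7 + C) = -58/7 + C)
E = -6 (E = 1 - 7 = -6)
n(U, x) = 4 + 2*x (n(U, x) = 4 + (1*x + x) = 4 + (x + x) = 4 + 2*x)
J(h, P) = 4
j(y, T) = -8 + y (j(y, T) = y + (4 + 2*(-6)) = y + (4 - 12) = y - 8 = -8 + y)
46648 + j(J(-12, -12), S(0, 10)) = 46648 + (-8 + 4) = 46648 - 4 = 46644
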